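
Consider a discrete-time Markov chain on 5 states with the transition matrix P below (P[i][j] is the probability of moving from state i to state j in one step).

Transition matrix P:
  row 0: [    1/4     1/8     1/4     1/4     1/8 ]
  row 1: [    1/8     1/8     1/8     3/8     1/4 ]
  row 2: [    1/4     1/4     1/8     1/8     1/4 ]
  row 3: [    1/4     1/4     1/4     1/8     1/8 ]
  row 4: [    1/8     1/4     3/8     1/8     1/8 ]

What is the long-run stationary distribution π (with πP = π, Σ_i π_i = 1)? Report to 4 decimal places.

π = [0.2029, 0.1997, 0.2197, 0.2003, 0.1774]

Balance equations π_j = Σ_i π_i·P[i][j]:
  π_0 = 1/4·π_0 + 1/8·π_1 + 1/4·π_2 + 1/4·π_3 + 1/8·π_4
  π_1 = 1/8·π_0 + 1/8·π_1 + 1/4·π_2 + 1/4·π_3 + 1/4·π_4
  π_2 = 1/4·π_0 + 1/8·π_1 + 1/8·π_2 + 1/4·π_3 + 3/8·π_4
  π_3 = 1/4·π_0 + 3/8·π_1 + 1/8·π_2 + 1/8·π_3 + 1/8·π_4
  normalize: π_0 + π_1 + π_2 + π_3 + π_4 = 1
Solving the linear system gives exactly π = [1021/5033, 1005/5033, 158/719, 144/719, 893/5033].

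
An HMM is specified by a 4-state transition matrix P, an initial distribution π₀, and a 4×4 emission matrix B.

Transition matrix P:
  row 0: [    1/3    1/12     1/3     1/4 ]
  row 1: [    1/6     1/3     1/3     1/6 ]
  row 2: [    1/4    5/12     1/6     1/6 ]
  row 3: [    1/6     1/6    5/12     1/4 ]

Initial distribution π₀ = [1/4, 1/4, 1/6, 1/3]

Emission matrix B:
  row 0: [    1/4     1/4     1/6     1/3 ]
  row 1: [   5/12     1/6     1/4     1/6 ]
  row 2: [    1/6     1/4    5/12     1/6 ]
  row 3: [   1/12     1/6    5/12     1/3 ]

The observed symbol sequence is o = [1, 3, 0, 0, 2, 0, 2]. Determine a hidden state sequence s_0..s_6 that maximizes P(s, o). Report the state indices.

t=0: δ = [6.250e-02, 4.167e-02, 4.167e-02, 5.556e-02]  (obs o_0=1)
t=1: δ = [6.944e-03, 2.894e-03, 3.858e-03, 5.208e-03]  ψ = [0, 2, 3, 0]  (obs o_1=3)
t=2: δ = [5.787e-04, 6.698e-04, 3.858e-04, 1.447e-04]  ψ = [0, 2, 0, 0]  (obs o_2=0)
t=3: δ = [4.823e-05, 9.303e-05, 3.721e-05, 1.206e-05]  ψ = [0, 1, 1, 0]  (obs o_3=0)
t=4: δ = [2.679e-06, 7.752e-06, 1.292e-05, 6.460e-06]  ψ = [0, 1, 1, 1]  (obs o_4=2)
t=5: δ = [8.075e-07, 2.243e-06, 4.486e-07, 1.795e-07]  ψ = [2, 2, 3, 2]  (obs o_5=0)
t=6: δ = [6.231e-08, 1.869e-07, 3.115e-07, 1.558e-07]  ψ = [1, 1, 1, 1]  (obs o_6=2)
backtrack: best end state = 2; path = [3, 2, 1, 1, 2, 1, 2]

path = [3, 2, 1, 1, 2, 1, 2]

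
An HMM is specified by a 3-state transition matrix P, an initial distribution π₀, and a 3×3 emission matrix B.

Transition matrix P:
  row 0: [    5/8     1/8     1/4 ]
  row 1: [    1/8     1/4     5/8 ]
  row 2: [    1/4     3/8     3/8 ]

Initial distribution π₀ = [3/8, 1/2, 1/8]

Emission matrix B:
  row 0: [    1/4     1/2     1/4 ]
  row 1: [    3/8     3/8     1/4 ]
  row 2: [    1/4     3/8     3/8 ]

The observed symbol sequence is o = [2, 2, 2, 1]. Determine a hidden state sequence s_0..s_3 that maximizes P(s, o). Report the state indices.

t=0: δ = [9.375e-02, 1.250e-01, 4.688e-02]  (obs o_0=2)
t=1: δ = [1.465e-02, 7.812e-03, 2.930e-02]  ψ = [0, 1, 1]  (obs o_1=2)
t=2: δ = [2.289e-03, 2.747e-03, 4.120e-03]  ψ = [0, 2, 2]  (obs o_2=2)
t=3: δ = [7.153e-04, 5.794e-04, 6.437e-04]  ψ = [0, 2, 1]  (obs o_3=1)
backtrack: best end state = 0; path = [0, 0, 0, 0]

path = [0, 0, 0, 0]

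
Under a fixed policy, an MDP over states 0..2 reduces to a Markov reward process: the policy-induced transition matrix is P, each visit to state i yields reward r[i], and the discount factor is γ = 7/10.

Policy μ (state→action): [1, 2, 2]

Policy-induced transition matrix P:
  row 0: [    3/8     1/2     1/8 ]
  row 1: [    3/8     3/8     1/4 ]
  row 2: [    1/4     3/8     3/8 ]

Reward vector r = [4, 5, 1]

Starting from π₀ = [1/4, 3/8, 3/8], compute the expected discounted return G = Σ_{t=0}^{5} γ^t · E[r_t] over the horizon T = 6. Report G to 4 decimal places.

G = 10.3690

t=0: π = [0.2500, 0.3750, 0.3750], E[r] = 3.2500, γ^t·E[r] = 3.250000, running G = 3.250000
t=1: π = [0.3281, 0.4063, 0.2656], E[r] = 3.6094, γ^t·E[r] = 2.526563, running G = 5.776563
t=2: π = [0.3418, 0.4160, 0.2422], E[r] = 3.6895, γ^t·E[r] = 1.807832, running G = 7.584395
t=3: π = [0.3447, 0.4177, 0.2375], E[r] = 3.7051, γ^t·E[r] = 1.270842, running G = 8.855236
t=4: π = [0.3453, 0.4181, 0.2366], E[r] = 3.7083, γ^t·E[r] = 0.890359, running G = 9.745595
t=5: π = [0.3454, 0.4182, 0.2364], E[r] = 3.7089, γ^t·E[r] = 0.623359, running G = 10.368954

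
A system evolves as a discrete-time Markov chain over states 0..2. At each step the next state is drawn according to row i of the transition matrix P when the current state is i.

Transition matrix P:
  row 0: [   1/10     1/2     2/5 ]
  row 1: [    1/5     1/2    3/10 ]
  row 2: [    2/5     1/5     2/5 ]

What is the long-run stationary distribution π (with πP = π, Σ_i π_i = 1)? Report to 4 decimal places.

Balance equations π_j = Σ_i π_i·P[i][j]:
  π_0 = 1/10·π_0 + 1/5·π_1 + 2/5·π_2
  π_1 = 1/2·π_0 + 1/2·π_1 + 1/5·π_2
  normalize: π_0 + π_1 + π_2 = 1
Solving the linear system gives exactly π = [24/97, 38/97, 35/97].

π = [0.2474, 0.3918, 0.3608]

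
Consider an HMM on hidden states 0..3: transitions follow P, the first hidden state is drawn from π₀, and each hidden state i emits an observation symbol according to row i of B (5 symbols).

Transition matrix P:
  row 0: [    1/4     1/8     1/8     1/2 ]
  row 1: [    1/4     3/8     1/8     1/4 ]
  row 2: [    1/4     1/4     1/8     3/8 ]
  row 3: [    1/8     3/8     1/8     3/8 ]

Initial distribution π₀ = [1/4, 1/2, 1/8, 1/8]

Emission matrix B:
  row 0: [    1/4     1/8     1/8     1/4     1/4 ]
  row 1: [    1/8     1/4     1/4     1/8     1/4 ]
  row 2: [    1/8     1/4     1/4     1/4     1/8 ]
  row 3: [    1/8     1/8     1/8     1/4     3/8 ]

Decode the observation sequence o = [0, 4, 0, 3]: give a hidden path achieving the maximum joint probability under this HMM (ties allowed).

t=0: δ = [6.250e-02, 6.250e-02, 1.562e-02, 1.562e-02]  (obs o_0=0)
t=1: δ = [3.906e-03, 5.859e-03, 9.766e-04, 1.172e-02]  ψ = [0, 1, 0, 0]  (obs o_1=4)
t=2: δ = [3.662e-04, 5.493e-04, 1.831e-04, 5.493e-04]  ψ = [1, 3, 3, 3]  (obs o_2=0)
t=3: δ = [3.433e-05, 2.575e-05, 1.717e-05, 5.150e-05]  ψ = [1, 1, 1, 3]  (obs o_3=3)
backtrack: best end state = 3; path = [0, 3, 3, 3]

path = [0, 3, 3, 3]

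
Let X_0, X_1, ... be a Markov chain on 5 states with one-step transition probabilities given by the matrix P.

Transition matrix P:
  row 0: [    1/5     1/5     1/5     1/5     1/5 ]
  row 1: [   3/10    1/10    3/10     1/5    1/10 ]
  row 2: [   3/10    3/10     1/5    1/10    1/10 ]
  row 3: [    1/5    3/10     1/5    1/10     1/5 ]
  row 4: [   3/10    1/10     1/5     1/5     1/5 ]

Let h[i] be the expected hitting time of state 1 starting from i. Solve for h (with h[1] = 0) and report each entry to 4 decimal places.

h = [4.5795, 0.0000, 4.1174, 4.1632, 5.0375]

First-step conditioning: h[1] = 0; for i ≠ 1, h[i] = 1 + Σ_k P[i][k]·h[k].
  h[0] = 1 + 1/5·h[0] + 1/5·h[2] + 1/5·h[3] + 1/5·h[4]
  h[2] = 1 + 3/10·h[0] + 1/5·h[2] + 1/10·h[3] + 1/10·h[4]
  h[3] = 1 + 1/5·h[0] + 1/5·h[2] + 1/10·h[3] + 1/5·h[4]
  h[4] = 1 + 3/10·h[0] + 1/5·h[2] + 1/5·h[3] + 1/5·h[4]
Solving the 4×4 linear system over states ≠ 1 gives exactly h = [5500/1201, 0, 4945/1201, 5000/1201, 6050/1201] (h[1] = 0 is the target).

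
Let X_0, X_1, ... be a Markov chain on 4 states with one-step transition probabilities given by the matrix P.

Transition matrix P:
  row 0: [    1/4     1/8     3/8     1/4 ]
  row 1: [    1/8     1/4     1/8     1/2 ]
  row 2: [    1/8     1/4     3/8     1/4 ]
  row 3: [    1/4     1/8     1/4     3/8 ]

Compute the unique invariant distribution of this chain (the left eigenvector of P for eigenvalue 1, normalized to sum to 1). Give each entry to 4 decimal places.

Balance equations π_j = Σ_i π_i·P[i][j]:
  π_0 = 1/4·π_0 + 1/8·π_1 + 1/8·π_2 + 1/4·π_3
  π_1 = 1/8·π_0 + 1/4·π_1 + 1/4·π_2 + 1/8·π_3
  π_2 = 3/8·π_0 + 1/8·π_1 + 3/8·π_2 + 1/4·π_3
  normalize: π_0 + π_1 + π_2 + π_3 = 1
Solving the linear system gives exactly π = [13/68, 25/136, 39/136, 23/68].

π = [0.1912, 0.1838, 0.2868, 0.3382]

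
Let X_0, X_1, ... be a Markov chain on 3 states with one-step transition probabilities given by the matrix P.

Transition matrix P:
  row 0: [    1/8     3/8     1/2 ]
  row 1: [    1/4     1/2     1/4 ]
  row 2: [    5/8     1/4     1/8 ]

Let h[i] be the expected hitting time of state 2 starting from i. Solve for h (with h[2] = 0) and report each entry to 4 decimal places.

h = [2.5455, 3.2727, 0.0000]

First-step conditioning: h[2] = 0; for i ≠ 2, h[i] = 1 + Σ_k P[i][k]·h[k].
  h[0] = 1 + 1/8·h[0] + 3/8·h[1]
  h[1] = 1 + 1/4·h[0] + 1/2·h[1]
Solving the 2×2 linear system over states ≠ 2 gives exactly h = [28/11, 36/11, 0] (h[2] = 0 is the target).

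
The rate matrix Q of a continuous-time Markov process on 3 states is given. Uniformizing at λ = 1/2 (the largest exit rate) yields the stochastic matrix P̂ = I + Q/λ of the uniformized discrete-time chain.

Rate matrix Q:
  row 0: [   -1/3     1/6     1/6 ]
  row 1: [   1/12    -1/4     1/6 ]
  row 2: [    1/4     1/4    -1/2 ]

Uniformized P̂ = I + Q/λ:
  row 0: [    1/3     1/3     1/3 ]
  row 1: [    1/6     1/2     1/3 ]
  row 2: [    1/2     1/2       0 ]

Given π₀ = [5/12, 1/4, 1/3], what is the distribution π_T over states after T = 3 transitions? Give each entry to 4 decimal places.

π = [0.3029, 0.4502, 0.2469]

t=0: π = [0.4167, 0.2500, 0.3333]
t=1: π = [0.3472, 0.4306, 0.2222]
t=2: π = [0.2986, 0.4421, 0.2593]
t=3: π = [0.3029, 0.4502, 0.2469]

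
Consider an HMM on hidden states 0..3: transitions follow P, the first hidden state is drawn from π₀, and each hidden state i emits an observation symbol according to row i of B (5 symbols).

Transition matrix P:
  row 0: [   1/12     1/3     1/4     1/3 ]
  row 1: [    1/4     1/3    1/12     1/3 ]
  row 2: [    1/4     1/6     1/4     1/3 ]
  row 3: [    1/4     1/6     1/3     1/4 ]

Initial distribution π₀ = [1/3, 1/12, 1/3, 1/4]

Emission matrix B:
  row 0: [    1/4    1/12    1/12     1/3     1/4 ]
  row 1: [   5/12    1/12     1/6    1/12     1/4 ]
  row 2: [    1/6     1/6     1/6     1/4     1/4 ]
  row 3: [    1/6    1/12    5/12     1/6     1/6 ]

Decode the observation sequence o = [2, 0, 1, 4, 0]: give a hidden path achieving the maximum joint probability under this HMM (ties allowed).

t=0: δ = [2.778e-02, 1.389e-02, 5.556e-02, 1.042e-01]  (obs o_0=2)
t=1: δ = [6.510e-03, 7.234e-03, 5.787e-03, 4.340e-03]  ψ = [3, 3, 3, 3]  (obs o_1=0)
t=2: δ = [1.507e-04, 2.009e-04, 2.713e-04, 2.009e-04]  ψ = [1, 1, 0, 1]  (obs o_2=1)
t=3: δ = [1.695e-05, 1.674e-05, 1.695e-05, 1.507e-05]  ψ = [2, 1, 2, 2]  (obs o_3=4)
t=4: δ = [1.060e-06, 2.355e-06, 8.372e-07, 9.419e-07]  ψ = [2, 0, 3, 0]  (obs o_4=0)
backtrack: best end state = 1; path = [3, 0, 2, 0, 1]

path = [3, 0, 2, 0, 1]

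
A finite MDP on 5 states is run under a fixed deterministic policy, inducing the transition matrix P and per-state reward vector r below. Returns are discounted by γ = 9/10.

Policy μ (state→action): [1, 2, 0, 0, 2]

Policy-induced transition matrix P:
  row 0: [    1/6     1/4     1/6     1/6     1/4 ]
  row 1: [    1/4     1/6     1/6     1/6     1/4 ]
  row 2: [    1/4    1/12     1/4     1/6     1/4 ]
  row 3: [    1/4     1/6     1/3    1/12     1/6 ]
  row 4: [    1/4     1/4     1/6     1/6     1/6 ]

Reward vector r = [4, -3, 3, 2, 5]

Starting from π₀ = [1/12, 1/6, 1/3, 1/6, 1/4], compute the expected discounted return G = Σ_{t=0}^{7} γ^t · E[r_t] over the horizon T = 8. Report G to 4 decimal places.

t=0: π = [0.0833, 0.1667, 0.3333, 0.1667, 0.2500], E[r] = 2.4167, γ^t·E[r] = 2.416667, running G = 2.416667
t=1: π = [0.2431, 0.1667, 0.2222, 0.1528, 0.2153], E[r] = 2.5208, γ^t·E[r] = 2.268750, running G = 4.685417
t=2: π = [0.2297, 0.1863, 0.2106, 0.1539, 0.2193], E[r] = 2.3964, γ^t·E[r] = 1.941094, running G = 6.626510
t=3: π = [0.2309, 0.1865, 0.2099, 0.1538, 0.2189], E[r] = 2.3956, γ^t·E[r] = 1.746387, running G = 8.372897
t=4: π = [0.2308, 0.1867, 0.2098, 0.1538, 0.2189], E[r] = 2.3949, γ^t·E[r] = 1.571266, running G = 9.944163
t=5: π = [0.2308, 0.1867, 0.2098, 0.1538, 0.2189], E[r] = 2.3948, γ^t·E[r] = 1.414129, running G = 11.358292
t=6: π = [0.2308, 0.1867, 0.2098, 0.1538, 0.2189], E[r] = 2.3948, γ^t·E[r] = 1.272714, running G = 12.631006
t=7: π = [0.2308, 0.1867, 0.2098, 0.1538, 0.2189], E[r] = 2.3948, γ^t·E[r] = 1.145443, running G = 13.776449

G = 13.7764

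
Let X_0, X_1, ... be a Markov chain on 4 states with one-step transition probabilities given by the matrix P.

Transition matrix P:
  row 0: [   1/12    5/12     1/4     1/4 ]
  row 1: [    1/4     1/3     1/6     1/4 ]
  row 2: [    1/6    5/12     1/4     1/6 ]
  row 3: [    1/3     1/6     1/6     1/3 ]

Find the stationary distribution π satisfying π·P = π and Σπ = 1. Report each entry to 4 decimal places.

π = [0.2181, 0.3259, 0.2016, 0.2544]

Balance equations π_j = Σ_i π_i·P[i][j]:
  π_0 = 1/12·π_0 + 1/4·π_1 + 1/6·π_2 + 1/3·π_3
  π_1 = 5/12·π_0 + 1/3·π_1 + 5/12·π_2 + 1/6·π_3
  π_2 = 1/4·π_0 + 1/6·π_1 + 1/4·π_2 + 1/6·π_3
  normalize: π_0 + π_1 + π_2 + π_3 = 1
Solving the linear system gives exactly π = [186/853, 278/853, 172/853, 217/853].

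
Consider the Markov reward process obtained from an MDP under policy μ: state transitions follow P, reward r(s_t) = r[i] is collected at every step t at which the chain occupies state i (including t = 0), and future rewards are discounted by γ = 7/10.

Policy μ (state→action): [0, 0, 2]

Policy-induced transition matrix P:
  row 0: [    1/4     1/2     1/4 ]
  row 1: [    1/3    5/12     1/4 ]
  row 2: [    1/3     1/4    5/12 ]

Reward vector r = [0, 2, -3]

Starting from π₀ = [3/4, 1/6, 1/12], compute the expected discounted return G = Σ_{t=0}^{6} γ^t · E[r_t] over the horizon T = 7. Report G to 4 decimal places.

t=0: π = [0.7500, 0.1667, 0.0833], E[r] = 0.0833, γ^t·E[r] = 0.083333, running G = 0.083333
t=1: π = [0.2708, 0.4653, 0.2639], E[r] = 0.1389, γ^t·E[r] = 0.097222, running G = 0.180556
t=2: π = [0.3108, 0.3953, 0.2940], E[r] = -0.0914, γ^t·E[r] = -0.044803, running G = 0.135752
t=3: π = [0.3074, 0.3936, 0.2990], E[r] = -0.1099, γ^t·E[r] = -0.037681, running G = 0.098071
t=4: π = [0.3077, 0.3925, 0.2998], E[r] = -0.1146, γ^t·E[r] = -0.027513, running G = 0.070558
t=5: π = [0.3077, 0.3923, 0.3000], E[r] = -0.1152, γ^t·E[r] = -0.019369, running G = 0.051189
t=6: π = [0.3077, 0.3923, 0.3000], E[r] = -0.1154, γ^t·E[r] = -0.013572, running G = 0.037617

G = 0.0376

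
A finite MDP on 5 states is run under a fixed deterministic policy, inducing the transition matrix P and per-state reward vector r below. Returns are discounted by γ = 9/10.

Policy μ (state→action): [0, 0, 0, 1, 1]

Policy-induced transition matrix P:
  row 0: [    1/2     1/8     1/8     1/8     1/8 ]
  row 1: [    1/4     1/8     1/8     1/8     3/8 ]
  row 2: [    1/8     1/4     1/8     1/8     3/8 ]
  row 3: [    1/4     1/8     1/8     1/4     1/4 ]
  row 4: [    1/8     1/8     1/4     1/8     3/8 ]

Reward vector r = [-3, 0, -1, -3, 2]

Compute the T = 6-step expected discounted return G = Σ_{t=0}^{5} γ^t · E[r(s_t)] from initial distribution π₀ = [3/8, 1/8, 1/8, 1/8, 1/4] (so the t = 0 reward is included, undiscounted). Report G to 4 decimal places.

G = -4.2022

t=0: π = [0.3750, 0.1250, 0.1250, 0.1250, 0.2500], E[r] = -1.1250, γ^t·E[r] = -1.125000, running G = -1.125000
t=1: π = [0.2969, 0.1406, 0.1563, 0.1406, 0.2656], E[r] = -0.9375, γ^t·E[r] = -0.843750, running G = -1.968750
t=2: π = [0.2715, 0.1445, 0.1582, 0.1426, 0.2832], E[r] = -0.8340, γ^t·E[r] = -0.675527, running G = -2.644277
t=3: π = [0.2627, 0.1448, 0.1604, 0.1428, 0.2893], E[r] = -0.7983, γ^t·E[r] = -0.581990, running G = -3.226267
t=4: π = [0.2595, 0.1451, 0.1612, 0.1429, 0.2915], E[r] = -0.7852, γ^t·E[r] = -0.515141, running G = -3.741408
t=5: π = [0.2583, 0.1451, 0.1614, 0.1429, 0.2923], E[r] = -0.7803, γ^t·E[r] = -0.460762, running G = -4.202170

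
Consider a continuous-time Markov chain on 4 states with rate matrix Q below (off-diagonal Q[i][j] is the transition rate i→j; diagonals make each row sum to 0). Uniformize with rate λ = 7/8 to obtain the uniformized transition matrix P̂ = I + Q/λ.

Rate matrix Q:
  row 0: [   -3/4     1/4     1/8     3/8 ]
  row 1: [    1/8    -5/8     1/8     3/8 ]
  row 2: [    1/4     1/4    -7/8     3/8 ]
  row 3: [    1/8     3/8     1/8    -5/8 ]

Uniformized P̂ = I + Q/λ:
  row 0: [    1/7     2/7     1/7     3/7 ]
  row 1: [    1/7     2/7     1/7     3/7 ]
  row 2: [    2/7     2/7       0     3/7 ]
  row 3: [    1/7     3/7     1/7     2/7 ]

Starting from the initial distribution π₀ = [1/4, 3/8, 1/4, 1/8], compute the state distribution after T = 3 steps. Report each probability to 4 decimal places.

t=0: π = [0.2500, 0.3750, 0.2500, 0.1250]
t=1: π = [0.1786, 0.3036, 0.1071, 0.4107]
t=2: π = [0.1582, 0.3444, 0.1276, 0.3699]
t=3: π = [0.1611, 0.3386, 0.1246, 0.3757]

π = [0.1611, 0.3386, 0.1246, 0.3757]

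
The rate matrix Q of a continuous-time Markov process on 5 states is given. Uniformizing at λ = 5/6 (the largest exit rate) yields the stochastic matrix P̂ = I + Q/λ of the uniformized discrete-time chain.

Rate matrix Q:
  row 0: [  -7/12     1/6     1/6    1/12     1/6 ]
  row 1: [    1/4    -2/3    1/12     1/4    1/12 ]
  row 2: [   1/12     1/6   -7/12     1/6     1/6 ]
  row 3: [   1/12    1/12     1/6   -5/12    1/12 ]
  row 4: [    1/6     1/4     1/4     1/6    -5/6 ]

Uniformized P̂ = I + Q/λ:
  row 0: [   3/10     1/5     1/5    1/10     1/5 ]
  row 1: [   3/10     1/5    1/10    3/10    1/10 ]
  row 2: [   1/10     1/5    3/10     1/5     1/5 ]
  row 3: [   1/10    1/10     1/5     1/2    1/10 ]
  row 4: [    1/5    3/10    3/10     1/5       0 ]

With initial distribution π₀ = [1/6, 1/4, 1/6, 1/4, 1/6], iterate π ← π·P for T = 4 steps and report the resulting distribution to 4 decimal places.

t=0: π = [0.1667, 0.2500, 0.1667, 0.2500, 0.1667]
t=1: π = [0.2000, 0.1917, 0.2083, 0.2833, 0.1167]
t=2: π = [0.1900, 0.1833, 0.2133, 0.2842, 0.1292]
t=3: π = [0.1876, 0.1845, 0.2159, 0.2846, 0.1274]
t=4: π = [0.1872, 0.1843, 0.2159, 0.2851, 0.1276]

π = [0.1872, 0.1843, 0.2159, 0.2851, 0.1276]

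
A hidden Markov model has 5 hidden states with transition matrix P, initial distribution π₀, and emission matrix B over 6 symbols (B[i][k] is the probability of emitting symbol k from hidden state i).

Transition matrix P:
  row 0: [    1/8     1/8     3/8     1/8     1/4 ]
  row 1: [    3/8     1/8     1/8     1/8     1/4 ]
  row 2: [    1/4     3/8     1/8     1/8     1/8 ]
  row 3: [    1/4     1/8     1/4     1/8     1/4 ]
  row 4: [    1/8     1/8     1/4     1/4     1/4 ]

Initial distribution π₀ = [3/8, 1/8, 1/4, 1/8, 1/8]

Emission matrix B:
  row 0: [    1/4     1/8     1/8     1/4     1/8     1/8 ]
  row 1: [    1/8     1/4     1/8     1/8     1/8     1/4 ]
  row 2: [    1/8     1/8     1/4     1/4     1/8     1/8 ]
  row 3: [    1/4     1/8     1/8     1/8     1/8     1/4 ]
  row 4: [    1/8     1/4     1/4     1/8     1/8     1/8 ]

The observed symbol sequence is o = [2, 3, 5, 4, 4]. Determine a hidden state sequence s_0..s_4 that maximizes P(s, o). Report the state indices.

path = [0, 2, 1, 0, 2]

t=0: δ = [4.688e-02, 1.562e-02, 6.250e-02, 1.562e-02, 3.125e-02]  (obs o_0=2)
t=1: δ = [3.906e-03, 2.930e-03, 4.395e-03, 9.766e-04, 1.465e-03]  ψ = [2, 2, 0, 2, 0]  (obs o_1=3)
t=2: δ = [1.373e-04, 4.120e-04, 1.831e-04, 1.373e-04, 1.221e-04]  ψ = [1, 2, 0, 2, 0]  (obs o_2=5)
t=3: δ = [1.931e-05, 8.583e-06, 6.437e-06, 6.437e-06, 1.287e-05]  ψ = [1, 2, 0, 1, 1]  (obs o_3=4)
t=4: δ = [4.023e-07, 3.017e-07, 9.052e-07, 4.023e-07, 6.035e-07]  ψ = [1, 0, 0, 4, 0]  (obs o_4=4)
backtrack: best end state = 2; path = [0, 2, 1, 0, 2]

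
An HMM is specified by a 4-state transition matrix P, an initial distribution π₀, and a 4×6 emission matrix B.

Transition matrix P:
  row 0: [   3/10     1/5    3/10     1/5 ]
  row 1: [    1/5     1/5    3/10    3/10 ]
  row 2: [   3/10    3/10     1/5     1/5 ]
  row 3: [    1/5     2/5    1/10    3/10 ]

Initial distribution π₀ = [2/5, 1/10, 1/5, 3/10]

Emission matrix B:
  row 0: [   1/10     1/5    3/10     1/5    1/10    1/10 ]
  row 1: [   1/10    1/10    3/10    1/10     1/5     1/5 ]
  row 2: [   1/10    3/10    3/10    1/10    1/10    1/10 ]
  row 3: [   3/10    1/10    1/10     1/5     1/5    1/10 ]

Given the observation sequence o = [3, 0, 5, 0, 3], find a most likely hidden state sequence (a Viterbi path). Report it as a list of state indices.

path = [3, 3, 1, 3, 3]

t=0: δ = [8.000e-02, 1.000e-02, 2.000e-02, 6.000e-02]  (obs o_0=3)
t=1: δ = [2.400e-03, 2.400e-03, 2.400e-03, 5.400e-03]  ψ = [0, 3, 0, 3]  (obs o_1=0)
t=2: δ = [1.080e-04, 4.320e-04, 7.200e-05, 1.620e-04]  ψ = [3, 3, 0, 3]  (obs o_2=5)
t=3: δ = [8.640e-06, 8.640e-06, 1.296e-05, 3.888e-05]  ψ = [1, 1, 1, 1]  (obs o_3=0)
t=4: δ = [1.555e-06, 1.555e-06, 3.888e-07, 2.333e-06]  ψ = [3, 3, 3, 3]  (obs o_4=3)
backtrack: best end state = 3; path = [3, 3, 1, 3, 3]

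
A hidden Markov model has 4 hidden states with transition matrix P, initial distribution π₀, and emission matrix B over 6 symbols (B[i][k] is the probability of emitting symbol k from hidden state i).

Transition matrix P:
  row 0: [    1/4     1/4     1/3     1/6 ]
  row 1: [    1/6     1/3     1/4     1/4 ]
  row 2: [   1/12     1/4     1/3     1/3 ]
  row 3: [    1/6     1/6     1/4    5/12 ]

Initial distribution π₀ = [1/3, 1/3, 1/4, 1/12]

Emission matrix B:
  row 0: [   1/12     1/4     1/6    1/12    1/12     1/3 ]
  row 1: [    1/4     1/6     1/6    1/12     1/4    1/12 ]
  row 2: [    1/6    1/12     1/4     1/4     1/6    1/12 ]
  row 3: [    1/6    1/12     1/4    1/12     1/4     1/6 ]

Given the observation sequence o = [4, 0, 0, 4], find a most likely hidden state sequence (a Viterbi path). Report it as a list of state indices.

path = [1, 1, 1, 1]

t=0: δ = [2.778e-02, 8.333e-02, 4.167e-02, 2.083e-02]  (obs o_0=4)
t=1: δ = [1.157e-03, 6.944e-03, 3.472e-03, 3.472e-03]  ψ = [1, 1, 1, 1]  (obs o_1=0)
t=2: δ = [9.645e-05, 5.787e-04, 2.894e-04, 2.894e-04]  ψ = [1, 1, 1, 1]  (obs o_2=0)
t=3: δ = [8.038e-06, 4.823e-05, 2.411e-05, 3.617e-05]  ψ = [1, 1, 1, 1]  (obs o_3=4)
backtrack: best end state = 1; path = [1, 1, 1, 1]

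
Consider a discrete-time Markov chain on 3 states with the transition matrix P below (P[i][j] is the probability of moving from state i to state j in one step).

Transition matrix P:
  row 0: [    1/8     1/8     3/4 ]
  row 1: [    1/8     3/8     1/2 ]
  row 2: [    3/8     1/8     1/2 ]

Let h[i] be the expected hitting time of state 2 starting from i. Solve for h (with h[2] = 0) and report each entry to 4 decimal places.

h = [1.4118, 1.8824, 0.0000]

First-step conditioning: h[2] = 0; for i ≠ 2, h[i] = 1 + Σ_k P[i][k]·h[k].
  h[0] = 1 + 1/8·h[0] + 1/8·h[1]
  h[1] = 1 + 1/8·h[0] + 3/8·h[1]
Solving the 2×2 linear system over states ≠ 2 gives exactly h = [24/17, 32/17, 0] (h[2] = 0 is the target).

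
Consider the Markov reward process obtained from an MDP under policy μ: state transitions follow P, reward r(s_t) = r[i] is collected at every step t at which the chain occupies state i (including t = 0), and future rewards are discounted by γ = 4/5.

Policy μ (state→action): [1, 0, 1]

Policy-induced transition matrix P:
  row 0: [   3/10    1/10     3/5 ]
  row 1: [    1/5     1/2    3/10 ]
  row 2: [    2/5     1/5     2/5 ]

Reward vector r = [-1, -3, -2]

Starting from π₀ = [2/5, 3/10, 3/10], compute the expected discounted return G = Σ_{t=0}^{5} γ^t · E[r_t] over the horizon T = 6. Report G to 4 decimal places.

t=0: π = [0.4000, 0.3000, 0.3000], E[r] = -1.9000, γ^t·E[r] = -1.900000, running G = -1.900000
t=1: π = [0.3000, 0.2500, 0.4500], E[r] = -1.9500, γ^t·E[r] = -1.560000, running G = -3.460000
t=2: π = [0.3200, 0.2450, 0.4350], E[r] = -1.9250, γ^t·E[r] = -1.232000, running G = -4.692000
t=3: π = [0.3190, 0.2415, 0.4395], E[r] = -1.9225, γ^t·E[r] = -0.984320, running G = -5.676320
t=4: π = [0.3198, 0.2406, 0.4397], E[r] = -1.9208, γ^t·E[r] = -0.786739, running G = -6.463059
t=5: π = [0.3199, 0.2402, 0.4399], E[r] = -1.9203, γ^t·E[r] = -0.629236, running G = -7.092295

G = -7.0923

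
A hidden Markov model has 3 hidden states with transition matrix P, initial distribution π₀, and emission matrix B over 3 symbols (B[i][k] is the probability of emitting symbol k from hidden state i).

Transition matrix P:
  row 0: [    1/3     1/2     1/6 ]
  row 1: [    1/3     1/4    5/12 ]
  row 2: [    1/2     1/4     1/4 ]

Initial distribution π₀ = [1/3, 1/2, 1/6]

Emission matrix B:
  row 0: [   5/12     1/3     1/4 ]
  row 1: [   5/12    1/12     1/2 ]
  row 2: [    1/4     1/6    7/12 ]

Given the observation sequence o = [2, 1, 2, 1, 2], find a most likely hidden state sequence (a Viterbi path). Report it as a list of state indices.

path = [1, 0, 1, 0, 1]

t=0: δ = [8.333e-02, 2.500e-01, 9.722e-02]  (obs o_0=2)
t=1: δ = [2.778e-02, 5.208e-03, 1.736e-02]  ψ = [1, 1, 1]  (obs o_1=1)
t=2: δ = [2.315e-03, 6.944e-03, 2.701e-03]  ψ = [0, 0, 0]  (obs o_2=2)
t=3: δ = [7.716e-04, 1.447e-04, 4.823e-04]  ψ = [1, 1, 1]  (obs o_3=1)
t=4: δ = [6.430e-05, 1.929e-04, 7.502e-05]  ψ = [0, 0, 0]  (obs o_4=2)
backtrack: best end state = 1; path = [1, 0, 1, 0, 1]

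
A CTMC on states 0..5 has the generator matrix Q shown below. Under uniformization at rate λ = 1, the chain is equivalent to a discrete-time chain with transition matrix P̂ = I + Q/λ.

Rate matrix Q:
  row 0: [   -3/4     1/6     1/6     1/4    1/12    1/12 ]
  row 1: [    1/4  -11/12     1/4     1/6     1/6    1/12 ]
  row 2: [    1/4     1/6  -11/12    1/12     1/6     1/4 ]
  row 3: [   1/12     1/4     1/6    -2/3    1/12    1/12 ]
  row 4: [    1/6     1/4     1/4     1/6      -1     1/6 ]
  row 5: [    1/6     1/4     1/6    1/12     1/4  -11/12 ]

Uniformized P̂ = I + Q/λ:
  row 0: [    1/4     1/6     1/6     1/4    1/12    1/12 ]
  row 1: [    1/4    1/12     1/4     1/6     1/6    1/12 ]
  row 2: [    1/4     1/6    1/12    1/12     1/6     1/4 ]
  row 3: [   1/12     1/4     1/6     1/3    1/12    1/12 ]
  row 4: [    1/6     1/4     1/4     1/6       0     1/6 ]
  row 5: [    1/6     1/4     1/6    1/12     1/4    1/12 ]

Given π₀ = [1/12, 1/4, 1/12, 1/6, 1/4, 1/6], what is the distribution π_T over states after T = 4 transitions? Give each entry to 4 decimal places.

t=0: π = [0.0833, 0.2500, 0.0833, 0.1667, 0.2500, 0.1667]
t=1: π = [0.1875, 0.1944, 0.2014, 0.1806, 0.1181, 0.1181]
t=2: π = [0.2002, 0.1852, 0.1759, 0.1858, 0.1262, 0.1267]
t=3: π = [0.1980, 0.1878, 0.1780, 0.1891, 0.1240, 0.1232]
t=4: π = [0.1979, 0.1874, 0.1778, 0.1896, 0.1240, 0.1233]

π = [0.1979, 0.1874, 0.1778, 0.1896, 0.1240, 0.1233]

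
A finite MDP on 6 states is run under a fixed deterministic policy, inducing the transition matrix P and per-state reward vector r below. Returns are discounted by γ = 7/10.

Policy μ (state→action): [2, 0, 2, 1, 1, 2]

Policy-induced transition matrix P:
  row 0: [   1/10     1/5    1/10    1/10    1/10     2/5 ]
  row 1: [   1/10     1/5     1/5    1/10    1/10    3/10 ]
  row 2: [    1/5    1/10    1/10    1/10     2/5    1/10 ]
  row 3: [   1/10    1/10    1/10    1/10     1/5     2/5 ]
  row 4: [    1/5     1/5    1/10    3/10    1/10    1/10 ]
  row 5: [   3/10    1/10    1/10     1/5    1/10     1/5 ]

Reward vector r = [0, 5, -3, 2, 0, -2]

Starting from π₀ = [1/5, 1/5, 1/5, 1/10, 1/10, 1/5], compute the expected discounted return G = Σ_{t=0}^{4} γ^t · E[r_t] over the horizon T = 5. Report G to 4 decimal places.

G = 0.5405

t=0: π = [0.2000, 0.2000, 0.2000, 0.1000, 0.1000, 0.2000], E[r] = 0.2000, γ^t·E[r] = 0.200000, running G = 0.200000
t=1: π = [0.1700, 0.1500, 0.1200, 0.1400, 0.1700, 0.2500], E[r] = 0.1700, γ^t·E[r] = 0.119000, running G = 0.319000
t=2: π = [0.1790, 0.1490, 0.1150, 0.1590, 0.1500, 0.2480], E[r] = 0.2220, γ^t·E[r] = 0.108780, running G = 0.427780
t=3: π = [0.1761, 0.1478, 0.1149, 0.1548, 0.1504, 0.2560], E[r] = 0.1919, γ^t·E[r] = 0.065822, running G = 0.493602
t=4: π = [0.1777, 0.1474, 0.1148, 0.1557, 0.1500, 0.2544], E[r] = 0.1953, γ^t·E[r] = 0.046894, running G = 0.540496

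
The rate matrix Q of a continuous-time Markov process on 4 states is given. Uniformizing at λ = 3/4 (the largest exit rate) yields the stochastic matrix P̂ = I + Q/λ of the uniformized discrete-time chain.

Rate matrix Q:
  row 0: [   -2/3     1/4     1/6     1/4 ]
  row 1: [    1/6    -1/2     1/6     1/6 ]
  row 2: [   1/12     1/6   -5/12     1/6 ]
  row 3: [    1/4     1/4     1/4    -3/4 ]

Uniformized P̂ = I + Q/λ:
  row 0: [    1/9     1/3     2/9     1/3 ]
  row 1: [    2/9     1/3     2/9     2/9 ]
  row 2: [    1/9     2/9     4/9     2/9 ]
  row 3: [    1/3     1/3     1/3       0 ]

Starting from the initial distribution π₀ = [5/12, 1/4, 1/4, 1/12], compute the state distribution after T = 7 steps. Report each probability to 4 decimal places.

t=0: π = [0.4167, 0.2500, 0.2500, 0.0833]
t=1: π = [0.1574, 0.3056, 0.2870, 0.2500]
t=2: π = [0.2006, 0.3014, 0.3138, 0.1842]
t=3: π = [0.1855, 0.2985, 0.3124, 0.2036]
t=4: π = [0.1895, 0.2986, 0.3143, 0.1976]
t=5: π = [0.1882, 0.2984, 0.3140, 0.1994]
t=6: π = [0.1886, 0.2984, 0.3142, 0.1988]
t=7: π = [0.1885, 0.2984, 0.3141, 0.1990]

π = [0.1885, 0.2984, 0.3141, 0.1990]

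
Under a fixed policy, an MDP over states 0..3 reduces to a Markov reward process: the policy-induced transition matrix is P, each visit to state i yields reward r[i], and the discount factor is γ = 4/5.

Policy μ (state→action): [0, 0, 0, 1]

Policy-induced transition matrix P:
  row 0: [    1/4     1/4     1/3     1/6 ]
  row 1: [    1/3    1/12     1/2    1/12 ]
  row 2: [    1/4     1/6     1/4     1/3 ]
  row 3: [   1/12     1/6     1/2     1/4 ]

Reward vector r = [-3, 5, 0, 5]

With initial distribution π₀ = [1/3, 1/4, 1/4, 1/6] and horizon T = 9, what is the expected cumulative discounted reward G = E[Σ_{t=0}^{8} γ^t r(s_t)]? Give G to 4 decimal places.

t=0: π = [0.3333, 0.2500, 0.2500, 0.1667], E[r] = 1.0833, γ^t·E[r] = 1.083333, running G = 1.083333
t=1: π = [0.2431, 0.1736, 0.3819, 0.2014], E[r] = 1.1458, γ^t·E[r] = 0.916667, running G = 2.000000
t=2: π = [0.2309, 0.1725, 0.3640, 0.2326], E[r] = 1.3328, γ^t·E[r] = 0.852963, running G = 2.852963
t=3: π = [0.2256, 0.1715, 0.3705, 0.2323], E[r] = 1.3426, γ^t·E[r] = 0.687432, running G = 3.540395
t=4: π = [0.2256, 0.1712, 0.3698, 0.2335], E[r] = 1.3466, γ^t·E[r] = 0.551560, running G = 4.091956
t=5: π = [0.2253, 0.1712, 0.3700, 0.2335], E[r] = 1.3474, γ^t·E[r] = 0.441513, running G = 4.533469
t=6: π = [0.2254, 0.1712, 0.3700, 0.2335], E[r] = 1.3474, γ^t·E[r] = 0.353220, running G = 4.886689
t=7: π = [0.2253, 0.1712, 0.3700, 0.2335], E[r] = 1.3475, γ^t·E[r] = 0.282585, running G = 5.169274
t=8: π = [0.2253, 0.1712, 0.3700, 0.2335], E[r] = 1.3475, γ^t·E[r] = 0.226068, running G = 5.395342

G = 5.3953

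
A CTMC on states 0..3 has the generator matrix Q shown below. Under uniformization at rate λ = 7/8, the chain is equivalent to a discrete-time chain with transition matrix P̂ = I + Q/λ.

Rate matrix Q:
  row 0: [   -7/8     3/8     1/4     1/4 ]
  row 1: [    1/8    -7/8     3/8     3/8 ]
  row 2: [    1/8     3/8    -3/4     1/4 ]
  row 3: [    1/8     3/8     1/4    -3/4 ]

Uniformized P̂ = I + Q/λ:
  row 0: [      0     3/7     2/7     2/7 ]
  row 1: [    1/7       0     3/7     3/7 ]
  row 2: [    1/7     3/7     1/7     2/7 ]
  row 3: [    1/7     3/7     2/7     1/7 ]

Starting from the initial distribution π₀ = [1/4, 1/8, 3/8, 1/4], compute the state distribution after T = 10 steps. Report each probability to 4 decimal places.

t=0: π = [0.2500, 0.1250, 0.3750, 0.2500]
t=1: π = [0.1071, 0.3750, 0.2500, 0.2679]
t=2: π = [0.1276, 0.2679, 0.3036, 0.3010]
t=3: π = [0.1246, 0.3138, 0.2806, 0.2810]
t=4: π = [0.1251, 0.2941, 0.2905, 0.2904]
t=5: π = [0.1250, 0.3025, 0.2862, 0.2862]
t=6: π = [0.1250, 0.2989, 0.2880, 0.2880]
t=7: π = [0.1250, 0.3005, 0.2873, 0.2873]
t=8: π = [0.1250, 0.2998, 0.2876, 0.2876]
t=9: π = [0.1250, 0.3001, 0.2875, 0.2875]
t=10: π = [0.1250, 0.3000, 0.2875, 0.2875]

π = [0.1250, 0.3000, 0.2875, 0.2875]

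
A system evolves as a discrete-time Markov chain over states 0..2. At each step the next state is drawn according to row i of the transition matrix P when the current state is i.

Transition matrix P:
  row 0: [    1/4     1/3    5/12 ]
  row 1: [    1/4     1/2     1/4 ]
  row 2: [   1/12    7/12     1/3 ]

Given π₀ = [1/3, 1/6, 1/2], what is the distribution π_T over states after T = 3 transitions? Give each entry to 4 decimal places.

t=0: π = [0.3333, 0.1667, 0.5000]
t=1: π = [0.1667, 0.4861, 0.3472]
t=2: π = [0.1921, 0.5012, 0.3067]
t=3: π = [0.1989, 0.4935, 0.3076]

π = [0.1989, 0.4935, 0.3076]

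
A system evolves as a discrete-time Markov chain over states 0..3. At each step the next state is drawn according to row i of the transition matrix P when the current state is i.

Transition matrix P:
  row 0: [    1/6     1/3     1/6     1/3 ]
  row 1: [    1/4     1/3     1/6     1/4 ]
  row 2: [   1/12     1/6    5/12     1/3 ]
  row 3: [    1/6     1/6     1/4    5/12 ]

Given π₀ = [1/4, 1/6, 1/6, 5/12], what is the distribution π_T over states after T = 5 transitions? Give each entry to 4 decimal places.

t=0: π = [0.2500, 0.1667, 0.1667, 0.4167]
t=1: π = [0.1667, 0.2361, 0.2431, 0.3542]
t=2: π = [0.1661, 0.2338, 0.2569, 0.3432]
t=3: π = [0.1647, 0.2333, 0.2595, 0.3424]
t=4: π = [0.1645, 0.2330, 0.2601, 0.3424]
t=5: π = [0.1644, 0.2329, 0.2602, 0.3425]

π = [0.1644, 0.2329, 0.2602, 0.3425]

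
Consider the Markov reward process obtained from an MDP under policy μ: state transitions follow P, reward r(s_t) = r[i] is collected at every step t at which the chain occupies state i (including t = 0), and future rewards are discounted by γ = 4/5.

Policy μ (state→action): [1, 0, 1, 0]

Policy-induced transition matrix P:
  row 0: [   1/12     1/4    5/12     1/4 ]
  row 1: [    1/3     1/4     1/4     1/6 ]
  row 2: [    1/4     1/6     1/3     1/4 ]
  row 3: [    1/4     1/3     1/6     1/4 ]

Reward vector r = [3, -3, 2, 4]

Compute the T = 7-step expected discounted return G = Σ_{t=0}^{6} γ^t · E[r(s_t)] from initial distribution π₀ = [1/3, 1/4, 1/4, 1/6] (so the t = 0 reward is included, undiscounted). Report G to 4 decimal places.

G = 5.7477

t=0: π = [0.3333, 0.2500, 0.2500, 0.1667], E[r] = 1.4167, γ^t·E[r] = 1.416667, running G = 1.416667
t=1: π = [0.2153, 0.2431, 0.3125, 0.2292], E[r] = 1.4583, γ^t·E[r] = 1.166667, running G = 2.583333
t=2: π = [0.2344, 0.2431, 0.2928, 0.2297], E[r] = 1.4786, γ^t·E[r] = 0.946296, running G = 3.529630
t=3: π = [0.2312, 0.2447, 0.2943, 0.2297], E[r] = 1.4670, γ^t·E[r] = 0.751086, running G = 4.280716
t=4: π = [0.2319, 0.2446, 0.2939, 0.2296], E[r] = 1.4680, γ^t·E[r] = 0.601284, running G = 4.882000
t=5: π = [0.2317, 0.2446, 0.2940, 0.2296], E[r] = 1.4678, γ^t·E[r] = 0.480958, running G = 5.362958
t=6: π = [0.2318, 0.2446, 0.2940, 0.2296], E[r] = 1.4678, γ^t·E[r] = 0.384780, running G = 5.747737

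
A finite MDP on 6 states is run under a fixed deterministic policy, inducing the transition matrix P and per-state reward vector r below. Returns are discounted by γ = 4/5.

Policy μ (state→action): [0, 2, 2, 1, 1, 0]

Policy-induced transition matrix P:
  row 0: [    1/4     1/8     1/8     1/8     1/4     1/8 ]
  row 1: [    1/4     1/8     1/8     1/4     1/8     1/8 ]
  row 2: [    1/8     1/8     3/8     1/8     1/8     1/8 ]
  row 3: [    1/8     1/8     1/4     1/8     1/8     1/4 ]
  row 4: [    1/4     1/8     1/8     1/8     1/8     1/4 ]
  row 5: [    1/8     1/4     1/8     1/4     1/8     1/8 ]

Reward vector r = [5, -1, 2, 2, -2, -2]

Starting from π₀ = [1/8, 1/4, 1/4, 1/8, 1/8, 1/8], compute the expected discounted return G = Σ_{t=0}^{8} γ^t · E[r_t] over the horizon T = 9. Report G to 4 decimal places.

t=0: π = [0.1250, 0.2500, 0.2500, 0.1250, 0.1250, 0.1250], E[r] = 0.6250, γ^t·E[r] = 0.625000, running G = 0.625000
t=1: π = [0.1875, 0.1406, 0.2031, 0.1719, 0.1406, 0.1563], E[r] = 0.9531, γ^t·E[r] = 0.762500, running G = 1.387500
t=2: π = [0.1836, 0.1445, 0.1973, 0.1621, 0.1484, 0.1641], E[r] = 0.8672, γ^t·E[r] = 0.555000, running G = 1.942500
t=3: π = [0.1846, 0.1455, 0.1946, 0.1636, 0.1479, 0.1638], E[r] = 0.8701, γ^t·E[r] = 0.445500, running G = 2.388000
t=4: π = [0.1848, 0.1455, 0.1941, 0.1637, 0.1481, 0.1639], E[r] = 0.8698, γ^t·E[r] = 0.356263, running G = 2.744263
t=5: π = [0.1848, 0.1455, 0.1940, 0.1637, 0.1481, 0.1640], E[r] = 0.8696, γ^t·E[r] = 0.284964, running G = 3.029226
t=6: π = [0.1848, 0.1455, 0.1940, 0.1637, 0.1481, 0.1640], E[r] = 0.8696, γ^t·E[r] = 0.227967, running G = 3.257193
t=7: π = [0.1848, 0.1455, 0.1939, 0.1637, 0.1481, 0.1640], E[r] = 0.8696, γ^t·E[r] = 0.182372, running G = 3.439565
t=8: π = [0.1848, 0.1455, 0.1939, 0.1637, 0.1481, 0.1640], E[r] = 0.8696, γ^t·E[r] = 0.145898, running G = 3.585463

G = 3.5855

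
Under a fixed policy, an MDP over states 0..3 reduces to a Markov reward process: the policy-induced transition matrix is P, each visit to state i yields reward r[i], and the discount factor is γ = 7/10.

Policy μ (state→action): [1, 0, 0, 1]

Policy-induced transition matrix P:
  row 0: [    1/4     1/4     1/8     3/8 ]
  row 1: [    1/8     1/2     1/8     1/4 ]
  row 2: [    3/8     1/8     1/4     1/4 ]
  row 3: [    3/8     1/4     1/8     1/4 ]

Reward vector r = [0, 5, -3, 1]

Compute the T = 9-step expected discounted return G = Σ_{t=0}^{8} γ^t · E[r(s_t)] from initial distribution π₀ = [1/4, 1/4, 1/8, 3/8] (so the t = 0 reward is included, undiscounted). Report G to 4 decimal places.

G = 4.2852

t=0: π = [0.2500, 0.2500, 0.1250, 0.3750], E[r] = 1.2500, γ^t·E[r] = 1.250000, running G = 1.250000
t=1: π = [0.2813, 0.2969, 0.1406, 0.2813], E[r] = 1.3438, γ^t·E[r] = 0.940625, running G = 2.190625
t=2: π = [0.2656, 0.3066, 0.1426, 0.2852], E[r] = 1.3906, γ^t·E[r] = 0.681406, running G = 2.872031
t=3: π = [0.2651, 0.3088, 0.1428, 0.2832], E[r] = 1.3989, γ^t·E[r] = 0.479832, running G = 3.351863
t=4: π = [0.2646, 0.3094, 0.1429, 0.2831], E[r] = 1.4014, γ^t·E[r] = 0.336468, running G = 3.688331
t=5: π = [0.2646, 0.3095, 0.1429, 0.2831], E[r] = 1.4019, γ^t·E[r] = 0.235621, running G = 3.923952
t=6: π = [0.2646, 0.3095, 0.1429, 0.2831], E[r] = 1.4021, γ^t·E[r] = 0.164952, running G = 4.088904
t=7: π = [0.2646, 0.3095, 0.1429, 0.2831], E[r] = 1.4021, γ^t·E[r] = 0.115469, running G = 4.204374
t=8: π = [0.2646, 0.3095, 0.1429, 0.2831], E[r] = 1.4021, γ^t·E[r] = 0.080829, running G = 4.285203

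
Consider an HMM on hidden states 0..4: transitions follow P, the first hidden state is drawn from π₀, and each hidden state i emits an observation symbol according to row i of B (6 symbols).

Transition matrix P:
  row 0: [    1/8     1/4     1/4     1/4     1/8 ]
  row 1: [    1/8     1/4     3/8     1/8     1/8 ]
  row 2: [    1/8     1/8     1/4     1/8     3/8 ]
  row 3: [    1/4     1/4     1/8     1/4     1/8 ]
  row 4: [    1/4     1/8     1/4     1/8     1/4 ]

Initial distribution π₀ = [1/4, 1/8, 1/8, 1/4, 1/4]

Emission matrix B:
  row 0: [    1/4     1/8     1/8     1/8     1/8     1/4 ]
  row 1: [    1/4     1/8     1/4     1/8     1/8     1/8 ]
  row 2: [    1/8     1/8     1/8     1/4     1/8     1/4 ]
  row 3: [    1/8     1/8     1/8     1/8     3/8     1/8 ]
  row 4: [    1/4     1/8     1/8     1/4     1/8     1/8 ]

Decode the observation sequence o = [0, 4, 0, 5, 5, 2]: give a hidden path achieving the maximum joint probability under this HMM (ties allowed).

path = [0, 3, 1, 2, 2, 4]

t=0: δ = [6.250e-02, 3.125e-02, 1.562e-02, 3.125e-02, 6.250e-02]  (obs o_0=0)
t=1: δ = [1.953e-03, 1.953e-03, 1.953e-03, 5.859e-03, 1.953e-03]  ψ = [4, 0, 0, 0, 4]  (obs o_1=4)
t=2: δ = [3.662e-04, 3.662e-04, 9.155e-05, 1.831e-04, 1.831e-04]  ψ = [3, 3, 1, 3, 2]  (obs o_2=0)
t=3: δ = [1.144e-05, 1.144e-05, 3.433e-05, 1.144e-05, 5.722e-06]  ψ = [0, 0, 1, 0, 0]  (obs o_3=5)
t=4: δ = [1.073e-06, 5.364e-07, 2.146e-06, 5.364e-07, 1.609e-06]  ψ = [2, 2, 2, 2, 2]  (obs o_4=5)
t=5: δ = [5.029e-08, 6.706e-08, 6.706e-08, 3.353e-08, 1.006e-07]  ψ = [4, 0, 2, 0, 2]  (obs o_5=2)
backtrack: best end state = 4; path = [0, 3, 1, 2, 2, 4]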